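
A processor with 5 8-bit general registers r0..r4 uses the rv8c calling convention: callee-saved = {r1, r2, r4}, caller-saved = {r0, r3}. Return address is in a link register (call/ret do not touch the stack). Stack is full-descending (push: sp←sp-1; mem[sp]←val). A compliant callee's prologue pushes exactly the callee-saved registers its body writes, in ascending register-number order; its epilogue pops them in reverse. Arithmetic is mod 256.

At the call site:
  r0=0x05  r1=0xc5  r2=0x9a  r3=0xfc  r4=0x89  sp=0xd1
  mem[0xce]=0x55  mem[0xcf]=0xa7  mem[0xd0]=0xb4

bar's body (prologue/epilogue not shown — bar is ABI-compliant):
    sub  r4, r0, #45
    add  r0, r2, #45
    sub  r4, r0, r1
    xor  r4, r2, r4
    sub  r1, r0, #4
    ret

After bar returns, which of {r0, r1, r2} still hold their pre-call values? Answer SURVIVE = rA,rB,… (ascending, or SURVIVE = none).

prologue: push r1 → mem[0xd0]=0xc5, sp=0xd0
prologue: push r4 → mem[0xcf]=0x89, sp=0xcf
body[0] sub  r4, r0, #45 → r4=0xd8
body[1] add  r0, r2, #45 → r0=0xc7
body[2] sub  r4, r0, r1 → r4=0x02
body[3] xor  r4, r2, r4 → r4=0x98
body[4] sub  r1, r0, #4 → r1=0xc3
epilogue: pop r4=0x89, sp=0xd0
epilogue: pop r1=0xc5, sp=0xd1
r0: caller-saved, written=True
r1: callee-saved, written=True
r2: callee-saved, written=False

SURVIVE = r1,r2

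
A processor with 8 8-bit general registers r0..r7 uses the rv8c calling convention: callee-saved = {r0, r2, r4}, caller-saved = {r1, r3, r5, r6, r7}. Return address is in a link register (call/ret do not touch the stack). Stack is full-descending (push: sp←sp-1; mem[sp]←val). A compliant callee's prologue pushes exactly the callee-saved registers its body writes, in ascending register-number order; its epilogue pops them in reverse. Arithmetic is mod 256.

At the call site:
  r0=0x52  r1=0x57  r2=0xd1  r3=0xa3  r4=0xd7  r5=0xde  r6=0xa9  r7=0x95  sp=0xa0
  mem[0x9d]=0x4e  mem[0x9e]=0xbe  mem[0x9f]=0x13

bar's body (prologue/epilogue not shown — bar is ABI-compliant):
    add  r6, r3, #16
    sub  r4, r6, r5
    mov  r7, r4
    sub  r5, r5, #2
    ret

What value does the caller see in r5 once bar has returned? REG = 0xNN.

REG = 0xdc

prologue: push r4 → mem[0x9f]=0xd7, sp=0x9f
body[0] add  r6, r3, #16 → r6=0xb3
body[1] sub  r4, r6, r5 → r4=0xd5
body[2] mov  r7, r4 → r7=0xd5
body[3] sub  r5, r5, #2 → r5=0xdc
epilogue: pop r4=0xd7, sp=0xa0
r5 is caller-saved → body value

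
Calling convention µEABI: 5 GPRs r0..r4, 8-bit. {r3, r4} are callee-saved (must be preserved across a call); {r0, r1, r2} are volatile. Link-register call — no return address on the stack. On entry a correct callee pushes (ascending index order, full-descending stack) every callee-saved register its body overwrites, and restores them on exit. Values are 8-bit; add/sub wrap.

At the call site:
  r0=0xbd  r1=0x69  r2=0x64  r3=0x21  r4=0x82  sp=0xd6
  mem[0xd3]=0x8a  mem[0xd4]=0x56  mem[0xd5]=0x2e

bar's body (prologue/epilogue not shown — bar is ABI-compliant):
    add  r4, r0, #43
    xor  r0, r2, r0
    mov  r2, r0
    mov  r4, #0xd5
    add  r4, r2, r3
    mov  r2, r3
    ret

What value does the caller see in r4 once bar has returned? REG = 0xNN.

REG = 0x82

prologue: push r4 → mem[0xd5]=0x82, sp=0xd5
body[0] add  r4, r0, #43 → r4=0xe8
body[1] xor  r0, r2, r0 → r0=0xd9
body[2] mov  r2, r0 → r2=0xd9
body[3] mov  r4, #0xd5 → r4=0xd5
body[4] add  r4, r2, r3 → r4=0xfa
body[5] mov  r2, r3 → r2=0x21
epilogue: pop r4=0x82, sp=0xd6
r4 is callee-saved → restored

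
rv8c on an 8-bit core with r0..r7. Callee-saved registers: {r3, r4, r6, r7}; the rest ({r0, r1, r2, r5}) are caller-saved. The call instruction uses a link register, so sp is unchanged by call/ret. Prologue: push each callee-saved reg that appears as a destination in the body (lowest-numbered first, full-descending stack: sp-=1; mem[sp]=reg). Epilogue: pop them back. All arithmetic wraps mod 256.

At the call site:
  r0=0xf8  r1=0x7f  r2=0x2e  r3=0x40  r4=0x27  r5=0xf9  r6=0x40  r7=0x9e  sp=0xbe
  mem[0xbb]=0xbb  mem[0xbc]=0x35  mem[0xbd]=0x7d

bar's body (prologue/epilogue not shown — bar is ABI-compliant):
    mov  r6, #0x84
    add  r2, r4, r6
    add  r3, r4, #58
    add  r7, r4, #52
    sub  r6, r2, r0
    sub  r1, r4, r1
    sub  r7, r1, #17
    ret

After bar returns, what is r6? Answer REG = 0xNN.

prologue: push r3 -> mem[0xbd]=0x40, sp=0xbd
prologue: push r6 -> mem[0xbc]=0x40, sp=0xbc
prologue: push r7 -> mem[0xbb]=0x9e, sp=0xbb
body[0] mov  r6, #0x84 -> r6=0x84
body[1] add  r2, r4, r6 -> r2=0xab
body[2] add  r3, r4, #58 -> r3=0x61
body[3] add  r7, r4, #52 -> r7=0x5b
body[4] sub  r6, r2, r0 -> r6=0xb3
body[5] sub  r1, r4, r1 -> r1=0xa8
body[6] sub  r7, r1, #17 -> r7=0x97
epilogue: pop r7=0x9e, sp=0xbc
epilogue: pop r6=0x40, sp=0xbd
epilogue: pop r3=0x40, sp=0xbe
r6 is callee-saved -> restored

REG = 0x40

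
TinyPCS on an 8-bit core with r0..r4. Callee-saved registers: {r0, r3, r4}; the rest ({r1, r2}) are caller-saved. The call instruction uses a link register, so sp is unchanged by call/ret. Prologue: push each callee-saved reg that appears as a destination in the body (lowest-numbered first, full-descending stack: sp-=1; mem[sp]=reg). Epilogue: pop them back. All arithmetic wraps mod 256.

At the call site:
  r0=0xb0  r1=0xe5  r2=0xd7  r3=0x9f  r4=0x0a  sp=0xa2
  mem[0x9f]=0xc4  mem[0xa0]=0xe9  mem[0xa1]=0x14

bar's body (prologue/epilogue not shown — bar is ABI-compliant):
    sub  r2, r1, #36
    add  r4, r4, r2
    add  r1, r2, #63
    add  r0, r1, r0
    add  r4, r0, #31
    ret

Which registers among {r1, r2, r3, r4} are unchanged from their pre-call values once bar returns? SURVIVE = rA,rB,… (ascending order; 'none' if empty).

SURVIVE = r3,r4

prologue: push r0 -> mem[0xa1]=0xb0, sp=0xa1
prologue: push r4 -> mem[0xa0]=0x0a, sp=0xa0
body[0] sub  r2, r1, #36 -> r2=0xc1
body[1] add  r4, r4, r2 -> r4=0xcb
body[2] add  r1, r2, #63 -> r1=0x00
body[3] add  r0, r1, r0 -> r0=0xb0
body[4] add  r4, r0, #31 -> r4=0xcf
epilogue: pop r4=0x0a, sp=0xa1
epilogue: pop r0=0xb0, sp=0xa2
r1: caller-saved, written=True
r2: caller-saved, written=True
r3: callee-saved, written=False
r4: callee-saved, written=True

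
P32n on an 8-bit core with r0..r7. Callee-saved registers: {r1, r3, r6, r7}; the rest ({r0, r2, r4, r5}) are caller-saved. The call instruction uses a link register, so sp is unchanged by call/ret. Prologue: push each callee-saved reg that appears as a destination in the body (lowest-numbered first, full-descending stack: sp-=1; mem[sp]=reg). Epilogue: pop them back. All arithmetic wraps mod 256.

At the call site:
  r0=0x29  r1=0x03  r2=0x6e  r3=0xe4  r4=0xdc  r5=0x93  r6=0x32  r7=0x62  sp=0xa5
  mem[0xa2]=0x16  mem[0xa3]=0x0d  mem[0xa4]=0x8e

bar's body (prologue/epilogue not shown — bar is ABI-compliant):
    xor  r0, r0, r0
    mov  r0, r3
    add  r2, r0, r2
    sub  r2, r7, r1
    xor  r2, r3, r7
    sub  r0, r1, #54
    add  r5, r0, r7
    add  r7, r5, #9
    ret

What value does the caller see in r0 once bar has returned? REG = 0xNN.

prologue: push r7 -> mem[0xa4]=0x62, sp=0xa4
body[0] xor  r0, r0, r0 -> r0=0x00
body[1] mov  r0, r3 -> r0=0xe4
body[2] add  r2, r0, r2 -> r2=0x52
body[3] sub  r2, r7, r1 -> r2=0x5f
body[4] xor  r2, r3, r7 -> r2=0x86
body[5] sub  r0, r1, #54 -> r0=0xcd
body[6] add  r5, r0, r7 -> r5=0x2f
body[7] add  r7, r5, #9 -> r7=0x38
epilogue: pop r7=0x62, sp=0xa5
r0 is caller-saved -> body value

REG = 0xcd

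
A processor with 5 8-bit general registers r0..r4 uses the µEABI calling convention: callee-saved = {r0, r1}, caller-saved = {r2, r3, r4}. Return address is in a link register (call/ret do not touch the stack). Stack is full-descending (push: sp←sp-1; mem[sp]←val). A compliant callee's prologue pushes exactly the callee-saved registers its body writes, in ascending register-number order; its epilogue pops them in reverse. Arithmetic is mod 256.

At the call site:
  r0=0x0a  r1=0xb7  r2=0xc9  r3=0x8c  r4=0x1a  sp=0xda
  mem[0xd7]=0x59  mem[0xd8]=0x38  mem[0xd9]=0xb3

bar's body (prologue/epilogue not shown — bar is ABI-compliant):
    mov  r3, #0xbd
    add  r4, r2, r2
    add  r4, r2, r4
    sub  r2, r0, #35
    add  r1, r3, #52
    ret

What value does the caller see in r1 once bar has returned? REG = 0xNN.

prologue: push r1 -> mem[0xd9]=0xb7, sp=0xd9
body[0] mov  r3, #0xbd -> r3=0xbd
body[1] add  r4, r2, r2 -> r4=0x92
body[2] add  r4, r2, r4 -> r4=0x5b
body[3] sub  r2, r0, #35 -> r2=0xe7
body[4] add  r1, r3, #52 -> r1=0xf1
epilogue: pop r1=0xb7, sp=0xda
r1 is callee-saved -> restored

REG = 0xb7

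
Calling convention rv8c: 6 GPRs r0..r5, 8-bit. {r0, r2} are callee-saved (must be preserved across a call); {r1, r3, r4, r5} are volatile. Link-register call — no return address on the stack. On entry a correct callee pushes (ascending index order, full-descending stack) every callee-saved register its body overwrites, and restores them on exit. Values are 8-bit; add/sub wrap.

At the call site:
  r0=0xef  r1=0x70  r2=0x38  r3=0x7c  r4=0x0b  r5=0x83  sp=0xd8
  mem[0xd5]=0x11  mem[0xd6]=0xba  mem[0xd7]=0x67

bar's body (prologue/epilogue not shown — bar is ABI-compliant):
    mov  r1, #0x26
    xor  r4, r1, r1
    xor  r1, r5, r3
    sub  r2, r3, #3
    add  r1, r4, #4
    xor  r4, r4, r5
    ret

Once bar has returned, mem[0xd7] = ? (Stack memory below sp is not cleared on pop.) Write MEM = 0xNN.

prologue: push r2 -> mem[0xd7]=0x38, sp=0xd7
body[0] mov  r1, #0x26 -> r1=0x26
body[1] xor  r4, r1, r1 -> r4=0x00
body[2] xor  r1, r5, r3 -> r1=0xff
body[3] sub  r2, r3, #3 -> r2=0x79
body[4] add  r1, r4, #4 -> r1=0x04
body[5] xor  r4, r4, r5 -> r4=0x83
epilogue: pop r2=0x38, sp=0xd8
prologue pushed ['r2'] at ['0xd7']

MEM = 0x38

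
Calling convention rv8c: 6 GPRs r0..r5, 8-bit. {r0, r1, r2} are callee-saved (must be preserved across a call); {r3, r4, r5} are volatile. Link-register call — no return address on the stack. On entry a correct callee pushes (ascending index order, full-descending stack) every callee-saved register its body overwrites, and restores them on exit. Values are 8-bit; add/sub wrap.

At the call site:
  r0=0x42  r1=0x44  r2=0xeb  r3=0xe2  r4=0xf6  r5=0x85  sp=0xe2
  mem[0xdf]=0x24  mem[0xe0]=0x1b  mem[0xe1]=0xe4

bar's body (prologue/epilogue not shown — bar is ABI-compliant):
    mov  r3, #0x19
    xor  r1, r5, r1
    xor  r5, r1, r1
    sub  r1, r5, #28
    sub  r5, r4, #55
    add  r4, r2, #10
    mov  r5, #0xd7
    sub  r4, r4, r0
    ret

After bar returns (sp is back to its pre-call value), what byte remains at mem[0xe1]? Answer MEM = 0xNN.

MEM = 0x44

prologue: push r1 → mem[0xe1]=0x44, sp=0xe1
body[0] mov  r3, #0x19 → r3=0x19
body[1] xor  r1, r5, r1 → r1=0xc1
body[2] xor  r5, r1, r1 → r5=0x00
body[3] sub  r1, r5, #28 → r1=0xe4
body[4] sub  r5, r4, #55 → r5=0xbf
body[5] add  r4, r2, #10 → r4=0xf5
body[6] mov  r5, #0xd7 → r5=0xd7
body[7] sub  r4, r4, r0 → r4=0xb3
epilogue: pop r1=0x44, sp=0xe2
prologue pushed ['r1'] at ['0xe1']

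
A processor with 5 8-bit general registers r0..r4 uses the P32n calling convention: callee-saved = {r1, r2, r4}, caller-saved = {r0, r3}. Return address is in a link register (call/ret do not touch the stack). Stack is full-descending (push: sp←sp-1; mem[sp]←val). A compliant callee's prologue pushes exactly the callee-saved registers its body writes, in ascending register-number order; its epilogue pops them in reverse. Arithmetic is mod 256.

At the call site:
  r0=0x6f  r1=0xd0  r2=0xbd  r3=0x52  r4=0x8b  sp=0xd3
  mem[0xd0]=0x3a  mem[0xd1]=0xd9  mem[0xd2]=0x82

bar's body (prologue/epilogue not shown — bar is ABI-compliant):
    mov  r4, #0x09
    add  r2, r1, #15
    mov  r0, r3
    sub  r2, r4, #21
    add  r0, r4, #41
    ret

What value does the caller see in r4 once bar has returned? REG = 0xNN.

REG = 0x8b

prologue: push r2 → mem[0xd2]=0xbd, sp=0xd2
prologue: push r4 → mem[0xd1]=0x8b, sp=0xd1
body[0] mov  r4, #0x09 → r4=0x09
body[1] add  r2, r1, #15 → r2=0xdf
body[2] mov  r0, r3 → r0=0x52
body[3] sub  r2, r4, #21 → r2=0xf4
body[4] add  r0, r4, #41 → r0=0x32
epilogue: pop r4=0x8b, sp=0xd2
epilogue: pop r2=0xbd, sp=0xd3
r4 is callee-saved → restored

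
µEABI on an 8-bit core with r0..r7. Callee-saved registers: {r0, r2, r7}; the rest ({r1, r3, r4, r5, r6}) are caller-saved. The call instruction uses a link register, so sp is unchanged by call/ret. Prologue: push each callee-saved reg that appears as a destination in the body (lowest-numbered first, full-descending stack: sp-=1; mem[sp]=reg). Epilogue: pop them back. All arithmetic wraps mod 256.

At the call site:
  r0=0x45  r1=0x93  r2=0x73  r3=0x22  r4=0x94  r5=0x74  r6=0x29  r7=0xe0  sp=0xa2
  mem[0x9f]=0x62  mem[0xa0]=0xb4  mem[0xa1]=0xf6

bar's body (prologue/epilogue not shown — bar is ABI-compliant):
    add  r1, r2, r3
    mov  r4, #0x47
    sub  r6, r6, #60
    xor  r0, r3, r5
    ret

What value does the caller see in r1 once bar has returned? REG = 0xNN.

prologue: push r0 -> mem[0xa1]=0x45, sp=0xa1
body[0] add  r1, r2, r3 -> r1=0x95
body[1] mov  r4, #0x47 -> r4=0x47
body[2] sub  r6, r6, #60 -> r6=0xed
body[3] xor  r0, r3, r5 -> r0=0x56
epilogue: pop r0=0x45, sp=0xa2
r1 is caller-saved -> body value

REG = 0x95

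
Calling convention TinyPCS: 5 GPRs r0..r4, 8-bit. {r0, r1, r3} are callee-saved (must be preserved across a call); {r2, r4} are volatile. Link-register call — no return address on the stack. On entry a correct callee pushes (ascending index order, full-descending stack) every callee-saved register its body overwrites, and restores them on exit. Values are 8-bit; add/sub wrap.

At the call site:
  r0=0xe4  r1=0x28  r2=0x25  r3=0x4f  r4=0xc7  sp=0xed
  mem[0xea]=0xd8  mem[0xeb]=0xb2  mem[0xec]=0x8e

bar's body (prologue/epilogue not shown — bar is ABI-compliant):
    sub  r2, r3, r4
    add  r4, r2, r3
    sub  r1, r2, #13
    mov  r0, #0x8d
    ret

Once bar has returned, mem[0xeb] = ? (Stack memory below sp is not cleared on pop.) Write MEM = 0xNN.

MEM = 0x28

prologue: push r0 → mem[0xec]=0xe4, sp=0xec
prologue: push r1 → mem[0xeb]=0x28, sp=0xeb
body[0] sub  r2, r3, r4 → r2=0x88
body[1] add  r4, r2, r3 → r4=0xd7
body[2] sub  r1, r2, #13 → r1=0x7b
body[3] mov  r0, #0x8d → r0=0x8d
epilogue: pop r1=0x28, sp=0xec
epilogue: pop r0=0xe4, sp=0xed
prologue pushed ['r0', 'r1'] at ['0xec', '0xeb']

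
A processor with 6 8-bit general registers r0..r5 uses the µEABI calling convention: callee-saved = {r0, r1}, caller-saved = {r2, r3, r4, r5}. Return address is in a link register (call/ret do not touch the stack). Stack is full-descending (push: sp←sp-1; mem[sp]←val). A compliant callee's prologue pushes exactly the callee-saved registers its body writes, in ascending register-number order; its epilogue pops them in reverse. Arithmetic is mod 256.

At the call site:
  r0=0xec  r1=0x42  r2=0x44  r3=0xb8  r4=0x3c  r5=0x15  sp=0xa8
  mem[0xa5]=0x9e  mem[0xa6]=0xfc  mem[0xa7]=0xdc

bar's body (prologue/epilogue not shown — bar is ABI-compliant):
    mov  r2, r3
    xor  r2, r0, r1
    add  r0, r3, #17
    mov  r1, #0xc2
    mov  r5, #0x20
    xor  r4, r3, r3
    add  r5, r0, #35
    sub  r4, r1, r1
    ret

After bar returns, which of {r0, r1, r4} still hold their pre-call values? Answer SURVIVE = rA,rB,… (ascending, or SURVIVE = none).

SURVIVE = r0,r1

prologue: push r0 -> mem[0xa7]=0xec, sp=0xa7
prologue: push r1 -> mem[0xa6]=0x42, sp=0xa6
body[0] mov  r2, r3 -> r2=0xb8
body[1] xor  r2, r0, r1 -> r2=0xae
body[2] add  r0, r3, #17 -> r0=0xc9
body[3] mov  r1, #0xc2 -> r1=0xc2
body[4] mov  r5, #0x20 -> r5=0x20
body[5] xor  r4, r3, r3 -> r4=0x00
body[6] add  r5, r0, #35 -> r5=0xec
body[7] sub  r4, r1, r1 -> r4=0x00
epilogue: pop r1=0x42, sp=0xa7
epilogue: pop r0=0xec, sp=0xa8
r0: callee-saved, written=True
r1: callee-saved, written=True
r4: caller-saved, written=True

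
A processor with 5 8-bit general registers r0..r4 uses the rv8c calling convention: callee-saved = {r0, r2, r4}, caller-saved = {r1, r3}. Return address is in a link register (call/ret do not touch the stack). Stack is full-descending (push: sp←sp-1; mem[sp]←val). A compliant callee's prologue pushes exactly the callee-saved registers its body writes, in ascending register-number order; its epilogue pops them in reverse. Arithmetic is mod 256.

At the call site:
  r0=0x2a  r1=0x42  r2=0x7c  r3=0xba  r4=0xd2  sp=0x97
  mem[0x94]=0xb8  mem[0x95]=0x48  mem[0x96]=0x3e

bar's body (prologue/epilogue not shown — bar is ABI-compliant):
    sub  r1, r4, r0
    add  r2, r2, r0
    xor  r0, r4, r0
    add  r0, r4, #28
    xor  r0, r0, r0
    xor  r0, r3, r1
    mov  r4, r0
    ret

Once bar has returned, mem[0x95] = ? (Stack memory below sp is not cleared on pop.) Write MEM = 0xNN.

prologue: push r0 -> mem[0x96]=0x2a, sp=0x96
prologue: push r2 -> mem[0x95]=0x7c, sp=0x95
prologue: push r4 -> mem[0x94]=0xd2, sp=0x94
body[0] sub  r1, r4, r0 -> r1=0xa8
body[1] add  r2, r2, r0 -> r2=0xa6
body[2] xor  r0, r4, r0 -> r0=0xf8
body[3] add  r0, r4, #28 -> r0=0xee
body[4] xor  r0, r0, r0 -> r0=0x00
body[5] xor  r0, r3, r1 -> r0=0x12
body[6] mov  r4, r0 -> r4=0x12
epilogue: pop r4=0xd2, sp=0x95
epilogue: pop r2=0x7c, sp=0x96
epilogue: pop r0=0x2a, sp=0x97
prologue pushed ['r0', 'r2', 'r4'] at ['0x96', '0x95', '0x94']

MEM = 0x7c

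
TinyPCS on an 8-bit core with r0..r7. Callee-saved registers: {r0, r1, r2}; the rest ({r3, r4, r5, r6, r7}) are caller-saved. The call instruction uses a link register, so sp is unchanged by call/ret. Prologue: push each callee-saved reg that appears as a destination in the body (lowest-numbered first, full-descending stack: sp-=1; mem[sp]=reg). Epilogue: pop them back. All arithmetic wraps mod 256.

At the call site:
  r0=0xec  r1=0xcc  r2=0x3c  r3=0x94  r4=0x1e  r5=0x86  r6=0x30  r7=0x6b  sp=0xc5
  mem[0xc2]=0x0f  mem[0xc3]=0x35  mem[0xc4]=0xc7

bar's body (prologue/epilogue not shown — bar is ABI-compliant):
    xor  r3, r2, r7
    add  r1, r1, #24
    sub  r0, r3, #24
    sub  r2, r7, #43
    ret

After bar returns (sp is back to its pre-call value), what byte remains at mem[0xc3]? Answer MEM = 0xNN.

prologue: push r0 -> mem[0xc4]=0xec, sp=0xc4
prologue: push r1 -> mem[0xc3]=0xcc, sp=0xc3
prologue: push r2 -> mem[0xc2]=0x3c, sp=0xc2
body[0] xor  r3, r2, r7 -> r3=0x57
body[1] add  r1, r1, #24 -> r1=0xe4
body[2] sub  r0, r3, #24 -> r0=0x3f
body[3] sub  r2, r7, #43 -> r2=0x40
epilogue: pop r2=0x3c, sp=0xc3
epilogue: pop r1=0xcc, sp=0xc4
epilogue: pop r0=0xec, sp=0xc5
prologue pushed ['r0', 'r1', 'r2'] at ['0xc4', '0xc3', '0xc2']

MEM = 0xcc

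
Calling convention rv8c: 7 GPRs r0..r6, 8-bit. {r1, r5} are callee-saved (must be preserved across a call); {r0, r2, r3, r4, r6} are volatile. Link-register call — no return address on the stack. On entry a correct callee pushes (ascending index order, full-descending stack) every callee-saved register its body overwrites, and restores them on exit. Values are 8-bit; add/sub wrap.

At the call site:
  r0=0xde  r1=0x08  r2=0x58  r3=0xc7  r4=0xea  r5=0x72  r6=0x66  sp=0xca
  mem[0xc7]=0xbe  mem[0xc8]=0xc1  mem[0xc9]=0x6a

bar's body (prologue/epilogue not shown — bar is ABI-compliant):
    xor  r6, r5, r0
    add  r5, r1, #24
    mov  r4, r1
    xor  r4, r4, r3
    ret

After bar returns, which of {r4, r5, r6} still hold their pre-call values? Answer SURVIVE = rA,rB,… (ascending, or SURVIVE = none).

SURVIVE = r5

prologue: push r5 → mem[0xc9]=0x72, sp=0xc9
body[0] xor  r6, r5, r0 → r6=0xac
body[1] add  r5, r1, #24 → r5=0x20
body[2] mov  r4, r1 → r4=0x08
body[3] xor  r4, r4, r3 → r4=0xcf
epilogue: pop r5=0x72, sp=0xca
r4: caller-saved, written=True
r5: callee-saved, written=True
r6: caller-saved, written=True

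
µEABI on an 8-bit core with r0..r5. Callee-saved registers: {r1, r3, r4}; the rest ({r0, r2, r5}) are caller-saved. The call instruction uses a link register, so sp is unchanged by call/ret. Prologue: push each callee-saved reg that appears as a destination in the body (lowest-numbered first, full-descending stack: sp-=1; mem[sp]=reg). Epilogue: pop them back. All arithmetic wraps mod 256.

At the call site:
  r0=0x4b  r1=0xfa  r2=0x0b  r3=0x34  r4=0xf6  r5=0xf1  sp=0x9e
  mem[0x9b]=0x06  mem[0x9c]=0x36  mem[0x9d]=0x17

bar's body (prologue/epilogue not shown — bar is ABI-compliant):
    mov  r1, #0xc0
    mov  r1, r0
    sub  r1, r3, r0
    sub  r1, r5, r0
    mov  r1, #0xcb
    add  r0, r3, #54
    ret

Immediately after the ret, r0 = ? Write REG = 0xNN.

REG = 0x6a

prologue: push r1 → mem[0x9d]=0xfa, sp=0x9d
body[0] mov  r1, #0xc0 → r1=0xc0
body[1] mov  r1, r0 → r1=0x4b
body[2] sub  r1, r3, r0 → r1=0xe9
body[3] sub  r1, r5, r0 → r1=0xa6
body[4] mov  r1, #0xcb → r1=0xcb
body[5] add  r0, r3, #54 → r0=0x6a
epilogue: pop r1=0xfa, sp=0x9e
r0 is caller-saved → body value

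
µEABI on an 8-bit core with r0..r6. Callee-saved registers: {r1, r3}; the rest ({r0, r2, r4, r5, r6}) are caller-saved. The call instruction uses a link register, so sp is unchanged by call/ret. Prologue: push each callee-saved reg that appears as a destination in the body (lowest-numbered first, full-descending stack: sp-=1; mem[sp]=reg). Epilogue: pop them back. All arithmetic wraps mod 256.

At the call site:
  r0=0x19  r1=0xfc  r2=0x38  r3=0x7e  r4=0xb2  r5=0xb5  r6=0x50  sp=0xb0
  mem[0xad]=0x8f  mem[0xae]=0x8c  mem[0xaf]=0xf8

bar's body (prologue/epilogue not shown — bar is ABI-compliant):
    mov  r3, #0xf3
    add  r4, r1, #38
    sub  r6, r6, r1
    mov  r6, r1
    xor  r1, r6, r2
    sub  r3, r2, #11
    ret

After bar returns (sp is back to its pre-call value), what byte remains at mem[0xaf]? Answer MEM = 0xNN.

MEM = 0xfc

prologue: push r1 → mem[0xaf]=0xfc, sp=0xaf
prologue: push r3 → mem[0xae]=0x7e, sp=0xae
body[0] mov  r3, #0xf3 → r3=0xf3
body[1] add  r4, r1, #38 → r4=0x22
body[2] sub  r6, r6, r1 → r6=0x54
body[3] mov  r6, r1 → r6=0xfc
body[4] xor  r1, r6, r2 → r1=0xc4
body[5] sub  r3, r2, #11 → r3=0x2d
epilogue: pop r3=0x7e, sp=0xaf
epilogue: pop r1=0xfc, sp=0xb0
prologue pushed ['r1', 'r3'] at ['0xaf', '0xae']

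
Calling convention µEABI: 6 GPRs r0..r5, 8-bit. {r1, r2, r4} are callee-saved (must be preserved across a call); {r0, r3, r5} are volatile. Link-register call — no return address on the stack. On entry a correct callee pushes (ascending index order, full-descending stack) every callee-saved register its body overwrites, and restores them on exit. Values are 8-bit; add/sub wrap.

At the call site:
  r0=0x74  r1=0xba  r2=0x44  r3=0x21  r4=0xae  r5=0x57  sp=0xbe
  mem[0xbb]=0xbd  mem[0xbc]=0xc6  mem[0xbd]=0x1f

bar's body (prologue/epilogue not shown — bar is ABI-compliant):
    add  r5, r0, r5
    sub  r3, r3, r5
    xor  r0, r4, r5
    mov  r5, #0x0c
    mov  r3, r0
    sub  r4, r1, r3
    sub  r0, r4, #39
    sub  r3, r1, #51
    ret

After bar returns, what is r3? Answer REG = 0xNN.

REG = 0x87

prologue: push r4 -> mem[0xbd]=0xae, sp=0xbd
body[0] add  r5, r0, r5 -> r5=0xcb
body[1] sub  r3, r3, r5 -> r3=0x56
body[2] xor  r0, r4, r5 -> r0=0x65
body[3] mov  r5, #0x0c -> r5=0x0c
body[4] mov  r3, r0 -> r3=0x65
body[5] sub  r4, r1, r3 -> r4=0x55
body[6] sub  r0, r4, #39 -> r0=0x2e
body[7] sub  r3, r1, #51 -> r3=0x87
epilogue: pop r4=0xae, sp=0xbe
r3 is caller-saved -> body value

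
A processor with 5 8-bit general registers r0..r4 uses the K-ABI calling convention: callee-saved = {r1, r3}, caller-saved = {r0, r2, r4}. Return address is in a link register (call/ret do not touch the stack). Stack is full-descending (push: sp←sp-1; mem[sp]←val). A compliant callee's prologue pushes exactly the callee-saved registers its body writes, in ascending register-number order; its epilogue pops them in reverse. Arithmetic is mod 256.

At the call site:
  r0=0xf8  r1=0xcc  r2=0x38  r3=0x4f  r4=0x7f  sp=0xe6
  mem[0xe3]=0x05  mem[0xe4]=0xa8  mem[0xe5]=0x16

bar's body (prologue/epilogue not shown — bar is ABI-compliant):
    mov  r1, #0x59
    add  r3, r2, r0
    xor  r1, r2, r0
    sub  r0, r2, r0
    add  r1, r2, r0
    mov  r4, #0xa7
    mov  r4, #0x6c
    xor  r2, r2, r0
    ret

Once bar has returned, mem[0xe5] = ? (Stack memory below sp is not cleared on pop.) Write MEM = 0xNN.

prologue: push r1 -> mem[0xe5]=0xcc, sp=0xe5
prologue: push r3 -> mem[0xe4]=0x4f, sp=0xe4
body[0] mov  r1, #0x59 -> r1=0x59
body[1] add  r3, r2, r0 -> r3=0x30
body[2] xor  r1, r2, r0 -> r1=0xc0
body[3] sub  r0, r2, r0 -> r0=0x40
body[4] add  r1, r2, r0 -> r1=0x78
body[5] mov  r4, #0xa7 -> r4=0xa7
body[6] mov  r4, #0x6c -> r4=0x6c
body[7] xor  r2, r2, r0 -> r2=0x78
epilogue: pop r3=0x4f, sp=0xe5
epilogue: pop r1=0xcc, sp=0xe6
prologue pushed ['r1', 'r3'] at ['0xe5', '0xe4']

MEM = 0xcc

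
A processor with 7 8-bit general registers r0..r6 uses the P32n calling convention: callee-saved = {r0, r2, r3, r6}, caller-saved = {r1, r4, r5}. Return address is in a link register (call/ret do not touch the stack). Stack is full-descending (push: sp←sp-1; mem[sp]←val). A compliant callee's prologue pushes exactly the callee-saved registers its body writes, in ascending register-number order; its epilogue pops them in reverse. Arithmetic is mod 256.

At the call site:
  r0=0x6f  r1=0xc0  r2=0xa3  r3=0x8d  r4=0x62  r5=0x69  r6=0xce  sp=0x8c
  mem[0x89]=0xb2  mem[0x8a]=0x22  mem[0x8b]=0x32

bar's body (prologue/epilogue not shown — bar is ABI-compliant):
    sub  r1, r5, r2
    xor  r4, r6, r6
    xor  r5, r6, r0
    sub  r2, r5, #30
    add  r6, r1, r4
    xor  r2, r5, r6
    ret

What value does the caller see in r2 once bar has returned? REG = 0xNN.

REG = 0xa3

prologue: push r2 -> mem[0x8b]=0xa3, sp=0x8b
prologue: push r6 -> mem[0x8a]=0xce, sp=0x8a
body[0] sub  r1, r5, r2 -> r1=0xc6
body[1] xor  r4, r6, r6 -> r4=0x00
body[2] xor  r5, r6, r0 -> r5=0xa1
body[3] sub  r2, r5, #30 -> r2=0x83
body[4] add  r6, r1, r4 -> r6=0xc6
body[5] xor  r2, r5, r6 -> r2=0x67
epilogue: pop r6=0xce, sp=0x8b
epilogue: pop r2=0xa3, sp=0x8c
r2 is callee-saved -> restored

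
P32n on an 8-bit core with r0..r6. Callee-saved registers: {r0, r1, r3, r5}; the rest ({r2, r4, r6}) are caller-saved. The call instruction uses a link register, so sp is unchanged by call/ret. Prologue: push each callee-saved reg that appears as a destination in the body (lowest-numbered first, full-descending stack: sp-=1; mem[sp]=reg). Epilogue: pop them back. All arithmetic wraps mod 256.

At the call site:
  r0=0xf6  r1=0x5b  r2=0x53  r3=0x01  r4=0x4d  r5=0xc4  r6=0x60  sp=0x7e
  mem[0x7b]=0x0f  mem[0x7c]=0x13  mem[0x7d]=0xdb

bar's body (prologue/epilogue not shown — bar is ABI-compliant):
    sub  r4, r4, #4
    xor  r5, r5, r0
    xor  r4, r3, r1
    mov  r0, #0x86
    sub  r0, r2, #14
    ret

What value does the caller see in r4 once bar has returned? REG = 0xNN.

REG = 0x5a

prologue: push r0 -> mem[0x7d]=0xf6, sp=0x7d
prologue: push r5 -> mem[0x7c]=0xc4, sp=0x7c
body[0] sub  r4, r4, #4 -> r4=0x49
body[1] xor  r5, r5, r0 -> r5=0x32
body[2] xor  r4, r3, r1 -> r4=0x5a
body[3] mov  r0, #0x86 -> r0=0x86
body[4] sub  r0, r2, #14 -> r0=0x45
epilogue: pop r5=0xc4, sp=0x7d
epilogue: pop r0=0xf6, sp=0x7e
r4 is caller-saved -> body value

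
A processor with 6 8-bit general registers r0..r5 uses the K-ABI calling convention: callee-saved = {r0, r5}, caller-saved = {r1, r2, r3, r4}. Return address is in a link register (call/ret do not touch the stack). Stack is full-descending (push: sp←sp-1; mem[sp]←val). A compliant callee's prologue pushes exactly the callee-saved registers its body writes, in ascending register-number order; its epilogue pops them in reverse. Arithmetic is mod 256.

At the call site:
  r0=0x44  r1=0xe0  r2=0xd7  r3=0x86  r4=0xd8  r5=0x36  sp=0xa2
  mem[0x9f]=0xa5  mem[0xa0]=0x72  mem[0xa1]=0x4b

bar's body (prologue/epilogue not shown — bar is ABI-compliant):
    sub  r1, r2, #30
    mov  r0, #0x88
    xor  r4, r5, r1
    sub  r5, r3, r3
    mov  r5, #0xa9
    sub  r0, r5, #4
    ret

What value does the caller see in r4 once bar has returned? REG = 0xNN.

prologue: push r0 -> mem[0xa1]=0x44, sp=0xa1
prologue: push r5 -> mem[0xa0]=0x36, sp=0xa0
body[0] sub  r1, r2, #30 -> r1=0xb9
body[1] mov  r0, #0x88 -> r0=0x88
body[2] xor  r4, r5, r1 -> r4=0x8f
body[3] sub  r5, r3, r3 -> r5=0x00
body[4] mov  r5, #0xa9 -> r5=0xa9
body[5] sub  r0, r5, #4 -> r0=0xa5
epilogue: pop r5=0x36, sp=0xa1
epilogue: pop r0=0x44, sp=0xa2
r4 is caller-saved -> body value

REG = 0x8f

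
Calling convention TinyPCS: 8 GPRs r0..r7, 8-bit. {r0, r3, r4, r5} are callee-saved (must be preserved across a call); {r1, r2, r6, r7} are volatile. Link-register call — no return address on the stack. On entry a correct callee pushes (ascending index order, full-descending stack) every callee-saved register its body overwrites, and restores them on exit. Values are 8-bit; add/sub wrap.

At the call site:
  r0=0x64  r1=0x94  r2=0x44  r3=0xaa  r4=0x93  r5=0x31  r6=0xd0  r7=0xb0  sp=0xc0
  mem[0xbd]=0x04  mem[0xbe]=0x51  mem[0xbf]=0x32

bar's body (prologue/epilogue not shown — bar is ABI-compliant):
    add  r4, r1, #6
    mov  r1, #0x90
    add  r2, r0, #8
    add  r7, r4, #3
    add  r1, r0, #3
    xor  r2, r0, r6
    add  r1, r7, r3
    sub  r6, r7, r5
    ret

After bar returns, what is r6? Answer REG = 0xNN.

prologue: push r4 -> mem[0xbf]=0x93, sp=0xbf
body[0] add  r4, r1, #6 -> r4=0x9a
body[1] mov  r1, #0x90 -> r1=0x90
body[2] add  r2, r0, #8 -> r2=0x6c
body[3] add  r7, r4, #3 -> r7=0x9d
body[4] add  r1, r0, #3 -> r1=0x67
body[5] xor  r2, r0, r6 -> r2=0xb4
body[6] add  r1, r7, r3 -> r1=0x47
body[7] sub  r6, r7, r5 -> r6=0x6c
epilogue: pop r4=0x93, sp=0xc0
r6 is caller-saved -> body value

REG = 0x6c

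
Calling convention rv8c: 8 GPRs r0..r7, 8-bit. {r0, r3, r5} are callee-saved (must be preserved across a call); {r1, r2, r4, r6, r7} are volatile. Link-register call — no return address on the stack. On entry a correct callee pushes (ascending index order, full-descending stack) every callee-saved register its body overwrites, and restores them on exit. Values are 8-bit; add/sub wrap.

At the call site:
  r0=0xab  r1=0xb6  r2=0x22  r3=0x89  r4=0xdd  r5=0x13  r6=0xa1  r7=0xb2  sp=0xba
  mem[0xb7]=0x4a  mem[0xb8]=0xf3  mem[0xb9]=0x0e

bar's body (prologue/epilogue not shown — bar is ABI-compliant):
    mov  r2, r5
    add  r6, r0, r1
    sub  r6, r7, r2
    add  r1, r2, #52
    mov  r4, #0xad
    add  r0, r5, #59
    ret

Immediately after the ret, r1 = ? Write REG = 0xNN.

prologue: push r0 -> mem[0xb9]=0xab, sp=0xb9
body[0] mov  r2, r5 -> r2=0x13
body[1] add  r6, r0, r1 -> r6=0x61
body[2] sub  r6, r7, r2 -> r6=0x9f
body[3] add  r1, r2, #52 -> r1=0x47
body[4] mov  r4, #0xad -> r4=0xad
body[5] add  r0, r5, #59 -> r0=0x4e
epilogue: pop r0=0xab, sp=0xba
r1 is caller-saved -> body value

REG = 0x47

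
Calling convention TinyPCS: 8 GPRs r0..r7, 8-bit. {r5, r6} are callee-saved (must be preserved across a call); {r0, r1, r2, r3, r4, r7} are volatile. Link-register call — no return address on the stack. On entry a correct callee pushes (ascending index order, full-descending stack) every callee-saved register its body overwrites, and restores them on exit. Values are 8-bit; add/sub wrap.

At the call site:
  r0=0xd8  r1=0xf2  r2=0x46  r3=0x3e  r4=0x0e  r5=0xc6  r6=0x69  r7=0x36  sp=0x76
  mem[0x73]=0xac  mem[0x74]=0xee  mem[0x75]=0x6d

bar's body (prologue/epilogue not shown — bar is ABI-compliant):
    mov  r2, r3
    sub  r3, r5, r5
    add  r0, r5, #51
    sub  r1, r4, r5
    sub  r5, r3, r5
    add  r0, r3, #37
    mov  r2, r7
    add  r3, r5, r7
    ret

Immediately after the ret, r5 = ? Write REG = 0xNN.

prologue: push r5 → mem[0x75]=0xc6, sp=0x75
body[0] mov  r2, r3 → r2=0x3e
body[1] sub  r3, r5, r5 → r3=0x00
body[2] add  r0, r5, #51 → r0=0xf9
body[3] sub  r1, r4, r5 → r1=0x48
body[4] sub  r5, r3, r5 → r5=0x3a
body[5] add  r0, r3, #37 → r0=0x25
body[6] mov  r2, r7 → r2=0x36
body[7] add  r3, r5, r7 → r3=0x70
epilogue: pop r5=0xc6, sp=0x76
r5 is callee-saved → restored

REG = 0xc6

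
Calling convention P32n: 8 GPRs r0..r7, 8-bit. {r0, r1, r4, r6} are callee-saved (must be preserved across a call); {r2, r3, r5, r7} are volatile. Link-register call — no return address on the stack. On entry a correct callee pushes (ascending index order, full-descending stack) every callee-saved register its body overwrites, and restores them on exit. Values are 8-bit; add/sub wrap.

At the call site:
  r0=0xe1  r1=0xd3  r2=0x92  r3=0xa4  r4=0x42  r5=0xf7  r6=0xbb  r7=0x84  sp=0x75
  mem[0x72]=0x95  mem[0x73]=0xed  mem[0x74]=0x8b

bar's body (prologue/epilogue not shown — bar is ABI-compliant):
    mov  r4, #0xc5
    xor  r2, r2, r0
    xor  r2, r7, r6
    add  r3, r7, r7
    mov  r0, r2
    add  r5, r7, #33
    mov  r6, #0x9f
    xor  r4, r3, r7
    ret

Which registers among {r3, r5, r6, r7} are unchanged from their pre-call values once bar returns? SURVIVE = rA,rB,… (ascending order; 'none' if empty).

prologue: push r0 → mem[0x74]=0xe1, sp=0x74
prologue: push r4 → mem[0x73]=0x42, sp=0x73
prologue: push r6 → mem[0x72]=0xbb, sp=0x72
body[0] mov  r4, #0xc5 → r4=0xc5
body[1] xor  r2, r2, r0 → r2=0x73
body[2] xor  r2, r7, r6 → r2=0x3f
body[3] add  r3, r7, r7 → r3=0x08
body[4] mov  r0, r2 → r0=0x3f
body[5] add  r5, r7, #33 → r5=0xa5
body[6] mov  r6, #0x9f → r6=0x9f
body[7] xor  r4, r3, r7 → r4=0x8c
epilogue: pop r6=0xbb, sp=0x73
epilogue: pop r4=0x42, sp=0x74
epilogue: pop r0=0xe1, sp=0x75
r3: caller-saved, written=True
r5: caller-saved, written=True
r6: callee-saved, written=True
r7: caller-saved, written=False

SURVIVE = r6,r7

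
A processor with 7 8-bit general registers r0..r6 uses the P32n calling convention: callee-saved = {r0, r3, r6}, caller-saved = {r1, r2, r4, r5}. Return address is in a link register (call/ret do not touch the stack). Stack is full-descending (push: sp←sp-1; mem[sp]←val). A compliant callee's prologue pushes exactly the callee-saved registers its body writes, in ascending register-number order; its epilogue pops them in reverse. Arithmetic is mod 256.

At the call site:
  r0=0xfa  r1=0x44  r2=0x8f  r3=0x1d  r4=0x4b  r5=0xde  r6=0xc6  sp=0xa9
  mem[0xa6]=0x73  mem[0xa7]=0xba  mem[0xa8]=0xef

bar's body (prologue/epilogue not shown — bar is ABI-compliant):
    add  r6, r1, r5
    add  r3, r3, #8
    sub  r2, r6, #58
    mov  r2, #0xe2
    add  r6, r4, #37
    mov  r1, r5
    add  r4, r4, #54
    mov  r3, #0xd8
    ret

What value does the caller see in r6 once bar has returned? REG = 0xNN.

prologue: push r3 → mem[0xa8]=0x1d, sp=0xa8
prologue: push r6 → mem[0xa7]=0xc6, sp=0xa7
body[0] add  r6, r1, r5 → r6=0x22
body[1] add  r3, r3, #8 → r3=0x25
body[2] sub  r2, r6, #58 → r2=0xe8
body[3] mov  r2, #0xe2 → r2=0xe2
body[4] add  r6, r4, #37 → r6=0x70
body[5] mov  r1, r5 → r1=0xde
body[6] add  r4, r4, #54 → r4=0x81
body[7] mov  r3, #0xd8 → r3=0xd8
epilogue: pop r6=0xc6, sp=0xa8
epilogue: pop r3=0x1d, sp=0xa9
r6 is callee-saved → restored

REG = 0xc6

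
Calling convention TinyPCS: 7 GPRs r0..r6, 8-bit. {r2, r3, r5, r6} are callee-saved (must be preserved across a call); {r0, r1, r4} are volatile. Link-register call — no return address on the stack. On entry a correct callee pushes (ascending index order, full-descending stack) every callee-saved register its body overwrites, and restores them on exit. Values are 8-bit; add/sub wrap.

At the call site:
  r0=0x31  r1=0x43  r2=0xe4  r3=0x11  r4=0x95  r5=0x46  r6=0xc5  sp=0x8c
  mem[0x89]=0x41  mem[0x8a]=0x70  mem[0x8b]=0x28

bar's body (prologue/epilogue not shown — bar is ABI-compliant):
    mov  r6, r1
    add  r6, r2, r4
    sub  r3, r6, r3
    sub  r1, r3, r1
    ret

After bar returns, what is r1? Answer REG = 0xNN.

prologue: push r3 → mem[0x8b]=0x11, sp=0x8b
prologue: push r6 → mem[0x8a]=0xc5, sp=0x8a
body[0] mov  r6, r1 → r6=0x43
body[1] add  r6, r2, r4 → r6=0x79
body[2] sub  r3, r6, r3 → r3=0x68
body[3] sub  r1, r3, r1 → r1=0x25
epilogue: pop r6=0xc5, sp=0x8b
epilogue: pop r3=0x11, sp=0x8c
r1 is caller-saved → body value

REG = 0x25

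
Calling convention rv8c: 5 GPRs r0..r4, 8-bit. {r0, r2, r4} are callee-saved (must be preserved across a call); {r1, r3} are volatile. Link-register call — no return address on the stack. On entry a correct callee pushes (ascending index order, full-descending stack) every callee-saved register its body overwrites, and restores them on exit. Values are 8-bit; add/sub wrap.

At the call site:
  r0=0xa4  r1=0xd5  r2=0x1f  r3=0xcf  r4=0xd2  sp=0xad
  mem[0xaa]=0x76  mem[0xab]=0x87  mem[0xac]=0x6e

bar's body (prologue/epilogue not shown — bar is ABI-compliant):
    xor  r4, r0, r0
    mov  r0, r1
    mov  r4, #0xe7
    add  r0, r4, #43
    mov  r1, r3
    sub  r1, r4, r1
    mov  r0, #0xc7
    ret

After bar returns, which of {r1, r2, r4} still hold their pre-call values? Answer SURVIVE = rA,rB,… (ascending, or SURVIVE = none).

SURVIVE = r2,r4

prologue: push r0 → mem[0xac]=0xa4, sp=0xac
prologue: push r4 → mem[0xab]=0xd2, sp=0xab
body[0] xor  r4, r0, r0 → r4=0x00
body[1] mov  r0, r1 → r0=0xd5
body[2] mov  r4, #0xe7 → r4=0xe7
body[3] add  r0, r4, #43 → r0=0x12
body[4] mov  r1, r3 → r1=0xcf
body[5] sub  r1, r4, r1 → r1=0x18
body[6] mov  r0, #0xc7 → r0=0xc7
epilogue: pop r4=0xd2, sp=0xac
epilogue: pop r0=0xa4, sp=0xad
r1: caller-saved, written=True
r2: callee-saved, written=False
r4: callee-saved, written=True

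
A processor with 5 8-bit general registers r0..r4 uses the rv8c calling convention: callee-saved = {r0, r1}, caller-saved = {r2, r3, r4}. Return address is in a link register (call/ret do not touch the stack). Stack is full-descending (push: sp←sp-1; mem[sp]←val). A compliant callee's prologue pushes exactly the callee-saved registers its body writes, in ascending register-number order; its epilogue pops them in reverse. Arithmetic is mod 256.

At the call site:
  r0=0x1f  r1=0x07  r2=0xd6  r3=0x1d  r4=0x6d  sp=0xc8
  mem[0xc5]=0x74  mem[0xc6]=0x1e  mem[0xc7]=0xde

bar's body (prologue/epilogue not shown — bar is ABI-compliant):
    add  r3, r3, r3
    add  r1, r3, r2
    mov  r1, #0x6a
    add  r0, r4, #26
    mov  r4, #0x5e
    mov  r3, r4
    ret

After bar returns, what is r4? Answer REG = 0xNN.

REG = 0x5e

prologue: push r0 → mem[0xc7]=0x1f, sp=0xc7
prologue: push r1 → mem[0xc6]=0x07, sp=0xc6
body[0] add  r3, r3, r3 → r3=0x3a
body[1] add  r1, r3, r2 → r1=0x10
body[2] mov  r1, #0x6a → r1=0x6a
body[3] add  r0, r4, #26 → r0=0x87
body[4] mov  r4, #0x5e → r4=0x5e
body[5] mov  r3, r4 → r3=0x5e
epilogue: pop r1=0x07, sp=0xc7
epilogue: pop r0=0x1f, sp=0xc8
r4 is caller-saved → body value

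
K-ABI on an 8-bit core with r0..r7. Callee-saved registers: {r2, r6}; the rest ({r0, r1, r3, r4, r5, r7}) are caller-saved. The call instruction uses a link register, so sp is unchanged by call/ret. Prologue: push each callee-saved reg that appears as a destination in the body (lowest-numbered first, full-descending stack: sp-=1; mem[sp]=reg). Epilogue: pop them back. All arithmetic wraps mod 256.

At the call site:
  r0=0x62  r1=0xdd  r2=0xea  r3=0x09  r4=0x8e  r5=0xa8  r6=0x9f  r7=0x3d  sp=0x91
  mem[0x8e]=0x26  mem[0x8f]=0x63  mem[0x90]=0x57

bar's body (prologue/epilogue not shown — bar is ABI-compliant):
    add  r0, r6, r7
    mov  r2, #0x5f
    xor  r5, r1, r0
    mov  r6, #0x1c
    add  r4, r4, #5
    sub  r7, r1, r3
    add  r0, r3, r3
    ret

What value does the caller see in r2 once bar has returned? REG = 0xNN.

prologue: push r2 → mem[0x90]=0xea, sp=0x90
prologue: push r6 → mem[0x8f]=0x9f, sp=0x8f
body[0] add  r0, r6, r7 → r0=0xdc
body[1] mov  r2, #0x5f → r2=0x5f
body[2] xor  r5, r1, r0 → r5=0x01
body[3] mov  r6, #0x1c → r6=0x1c
body[4] add  r4, r4, #5 → r4=0x93
body[5] sub  r7, r1, r3 → r7=0xd4
body[6] add  r0, r3, r3 → r0=0x12
epilogue: pop r6=0x9f, sp=0x90
epilogue: pop r2=0xea, sp=0x91
r2 is callee-saved → restored

REG = 0xea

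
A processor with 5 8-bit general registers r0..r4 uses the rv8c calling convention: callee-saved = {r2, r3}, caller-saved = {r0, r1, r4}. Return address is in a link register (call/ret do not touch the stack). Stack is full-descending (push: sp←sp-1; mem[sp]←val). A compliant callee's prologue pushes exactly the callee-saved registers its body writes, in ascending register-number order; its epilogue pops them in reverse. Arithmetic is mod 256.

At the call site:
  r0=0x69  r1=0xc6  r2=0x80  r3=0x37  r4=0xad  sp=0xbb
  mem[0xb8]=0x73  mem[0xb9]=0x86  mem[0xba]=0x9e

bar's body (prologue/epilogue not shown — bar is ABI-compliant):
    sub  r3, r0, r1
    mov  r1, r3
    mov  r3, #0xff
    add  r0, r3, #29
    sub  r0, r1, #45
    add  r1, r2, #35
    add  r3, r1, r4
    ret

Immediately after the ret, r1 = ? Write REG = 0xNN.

REG = 0xa3

prologue: push r3 -> mem[0xba]=0x37, sp=0xba
body[0] sub  r3, r0, r1 -> r3=0xa3
body[1] mov  r1, r3 -> r1=0xa3
body[2] mov  r3, #0xff -> r3=0xff
body[3] add  r0, r3, #29 -> r0=0x1c
body[4] sub  r0, r1, #45 -> r0=0x76
body[5] add  r1, r2, #35 -> r1=0xa3
body[6] add  r3, r1, r4 -> r3=0x50
epilogue: pop r3=0x37, sp=0xbb
r1 is caller-saved -> body value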